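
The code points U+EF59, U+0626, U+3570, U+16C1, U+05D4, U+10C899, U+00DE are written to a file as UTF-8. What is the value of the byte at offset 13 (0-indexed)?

0xF4

U+EF59 → 3-byte form EE BD 99 at offsets 0–2.
U+0626 → 2-byte form D8 A6 at offsets 3–4.
U+3570 → 3-byte form E3 95 B0 at offsets 5–7.
U+16C1 → 3-byte form E1 9B 81 at offsets 8–10.
U+05D4 → 2-byte form D7 94 at offsets 11–12.
U+10C899 → 4-byte form F4 8C A2 99 at offsets 13–16.
Offset 13 falls in char 6's range; it's byte 1 of F4 8C A2 99 = 0xF4.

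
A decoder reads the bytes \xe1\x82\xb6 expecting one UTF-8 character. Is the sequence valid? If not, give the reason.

valid

Leading byte 0xE1 = 11100001 → 3-byte form.
Continuation bytes 0x82=10000010, 0xB6=10110110 all match 10xxxxxx.
Decoded value 0x10B6 is ≥ 0x800 (shortest form) and not a surrogate.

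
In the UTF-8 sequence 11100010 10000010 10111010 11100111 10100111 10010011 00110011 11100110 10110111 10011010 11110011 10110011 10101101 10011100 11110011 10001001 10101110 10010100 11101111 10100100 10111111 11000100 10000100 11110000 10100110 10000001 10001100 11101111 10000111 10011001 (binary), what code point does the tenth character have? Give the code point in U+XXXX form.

U+F1D9

Offset 0: leading byte 0xE2 = 11100010 → 3-byte char #1 = E2 82 BA.
Offset 3: leading byte 0xE7 = 11100111 → 3-byte char #2 = E7 A7 93.
Offset 6: leading byte 0x33 = 00110011 → 1-byte char #3 = 33.
Offset 7: leading byte 0xE6 = 11100110 → 3-byte char #4 = E6 B7 9A.
Offset 10: leading byte 0xF3 = 11110011 → 4-byte char #5 = F3 B3 AD 9C.
Offset 14: leading byte 0xF3 = 11110011 → 4-byte char #6 = F3 89 AE 94.
Offset 18: leading byte 0xEF = 11101111 → 3-byte char #7 = EF A4 BF.
Offset 21: leading byte 0xC4 = 11000100 → 2-byte char #8 = C4 84.
Offset 23: leading byte 0xF0 = 11110000 → 4-byte char #9 = F0 A6 81 8C.
Offset 27: leading byte 0xEF = 11101111 → 3-byte char #10 = EF 87 99.
Leading byte 0xEF = 11101111 matches 1110xxxx → 3-byte sequence.
Byte 1: 0xEF = 11101111, payload 1111 (4 bits).
Byte 2: 0x87 = 10000111 (10xxxxxx ✓), payload 000111.
Byte 3: 0x99 = 10011001 (10xxxxxx ✓), payload 011001.
Concatenate: 1111000111011001 = 0xF1D9 (16 bits → U+F1D9).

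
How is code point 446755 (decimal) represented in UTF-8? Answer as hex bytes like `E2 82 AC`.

U+6D123 = 0x6D123 = 446755 decimal. In range U+10000–U+10FFFF → 4-byte form: 11110xxx 10xxxxxx 10xxxxxx 10xxxxxx.
Binary (21 bits): 001101101000100100011.
Split 3+6+6+6: 001 | 101101 | 000100 | 100011.
Byte 1: 11110001 = 0xF1.
Byte 2: 10101101 = 0xAD.
Byte 3: 10000100 = 0x84.
Byte 4: 10100011 = 0xA3.

F1 AD 84 A3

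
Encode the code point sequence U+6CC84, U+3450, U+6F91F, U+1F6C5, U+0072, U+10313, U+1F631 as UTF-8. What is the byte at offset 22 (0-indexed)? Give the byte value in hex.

0x98

U+6CC84 → 4-byte form F1 AC B2 84 at offsets 0–3.
U+3450 → 3-byte form E3 91 90 at offsets 4–6.
U+6F91F → 4-byte form F1 AF A4 9F at offsets 7–10.
U+1F6C5 → 4-byte form F0 9F 9B 85 at offsets 11–14.
U+0072 → 1-byte form 72 at offsets 15–15.
U+10313 → 4-byte form F0 90 8C 93 at offsets 16–19.
U+1F631 → 4-byte form F0 9F 98 B1 at offsets 20–23.
Offset 22 falls in char 7's range; it's byte 3 of F0 9F 98 B1 = 0x98.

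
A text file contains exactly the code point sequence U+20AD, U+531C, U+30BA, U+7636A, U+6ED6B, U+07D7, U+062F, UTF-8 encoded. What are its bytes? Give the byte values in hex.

U+20AD: 3-byte form → E2 82 AD.
U+531C: 3-byte form → E5 8C 9C.
U+30BA: 3-byte form → E3 82 BA.
U+7636A: 4-byte form → F1 B6 8D AA.
U+6ED6B: 4-byte form → F1 AE B5 AB.
U+07D7: 2-byte form → DF 97.
U+062F: 2-byte form → D8 AF.
Concatenated (21 bytes): E2 82 AD E5 8C 9C E3 82 BA F1 B6 8D AA F1 AE B5 AB DF 97 D8 AF.

E2 82 AD E5 8C 9C E3 82 BA F1 B6 8D AA F1 AE B5 AB DF 97 D8 AF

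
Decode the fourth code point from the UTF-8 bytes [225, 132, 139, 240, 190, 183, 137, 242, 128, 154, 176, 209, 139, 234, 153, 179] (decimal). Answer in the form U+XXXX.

U+044B

Offset 0: leading byte 0xE1 = 11100001 → 3-byte char #1 = E1 84 8B.
Offset 3: leading byte 0xF0 = 11110000 → 4-byte char #2 = F0 BE B7 89.
Offset 7: leading byte 0xF2 = 11110010 → 4-byte char #3 = F2 80 9A B0.
Offset 11: leading byte 0xD1 = 11010001 → 2-byte char #4 = D1 8B.
Leading byte 0xD1 = 11010001 matches 110xxxxx → 2-byte sequence.
Byte 1: 0xD1 = 11010001, payload 10001 (5 bits).
Byte 2: 0x8B = 10001011 (10xxxxxx ✓), payload 001011.
Concatenate: 10001001011 = 0x44B (11 bits → U+044B).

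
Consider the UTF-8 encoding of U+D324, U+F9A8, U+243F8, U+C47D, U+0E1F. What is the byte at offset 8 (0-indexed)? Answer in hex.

U+D324 → 3-byte form ED 8C A4 at offsets 0–2.
U+F9A8 → 3-byte form EF A6 A8 at offsets 3–5.
U+243F8 → 4-byte form F0 A4 8F B8 at offsets 6–9.
Offset 8 falls in char 3's range; it's byte 3 of F0 A4 8F B8 = 0x8F.

0x8F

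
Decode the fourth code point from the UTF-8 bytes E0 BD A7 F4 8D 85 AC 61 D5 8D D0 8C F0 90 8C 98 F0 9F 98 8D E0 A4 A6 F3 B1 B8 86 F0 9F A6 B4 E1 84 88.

U+054D

Offset 0: leading byte 0xE0 = 11100000 → 3-byte char #1 = E0 BD A7.
Offset 3: leading byte 0xF4 = 11110100 → 4-byte char #2 = F4 8D 85 AC.
Offset 7: leading byte 0x61 = 01100001 → 1-byte char #3 = 61.
Offset 8: leading byte 0xD5 = 11010101 → 2-byte char #4 = D5 8D.
Leading byte 0xD5 = 11010101 matches 110xxxxx → 2-byte sequence.
Byte 1: 0xD5 = 11010101, payload 10101 (5 bits).
Byte 2: 0x8D = 10001101 (10xxxxxx ✓), payload 001101.
Concatenate: 10101001101 = 0x54D (11 bits → U+054D).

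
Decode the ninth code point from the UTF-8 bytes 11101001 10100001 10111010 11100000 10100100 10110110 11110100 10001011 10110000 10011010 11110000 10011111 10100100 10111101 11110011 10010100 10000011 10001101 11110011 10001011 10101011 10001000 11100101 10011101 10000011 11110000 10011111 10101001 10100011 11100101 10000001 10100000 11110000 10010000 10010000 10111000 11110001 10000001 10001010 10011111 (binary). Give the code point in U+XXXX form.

U+5060

Offset 0: leading byte 0xE9 = 11101001 → 3-byte char #1 = E9 A1 BA.
Offset 3: leading byte 0xE0 = 11100000 → 3-byte char #2 = E0 A4 B6.
Offset 6: leading byte 0xF4 = 11110100 → 4-byte char #3 = F4 8B B0 9A.
Offset 10: leading byte 0xF0 = 11110000 → 4-byte char #4 = F0 9F A4 BD.
Offset 14: leading byte 0xF3 = 11110011 → 4-byte char #5 = F3 94 83 8D.
Offset 18: leading byte 0xF3 = 11110011 → 4-byte char #6 = F3 8B AB 88.
Offset 22: leading byte 0xE5 = 11100101 → 3-byte char #7 = E5 9D 83.
Offset 25: leading byte 0xF0 = 11110000 → 4-byte char #8 = F0 9F A9 A3.
Offset 29: leading byte 0xE5 = 11100101 → 3-byte char #9 = E5 81 A0.
Leading byte 0xE5 = 11100101 matches 1110xxxx → 3-byte sequence.
Byte 1: 0xE5 = 11100101, payload 0101 (4 bits).
Byte 2: 0x81 = 10000001 (10xxxxxx ✓), payload 000001.
Byte 3: 0xA0 = 10100000 (10xxxxxx ✓), payload 100000.
Concatenate: 0101000001100000 = 0x5060 (16 bits → U+5060).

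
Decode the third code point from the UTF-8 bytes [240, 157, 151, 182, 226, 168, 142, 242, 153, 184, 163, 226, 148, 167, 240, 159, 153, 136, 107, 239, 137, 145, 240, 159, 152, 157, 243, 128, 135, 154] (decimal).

Offset 0: leading byte 0xF0 = 11110000 → 4-byte char #1 = F0 9D 97 B6.
Offset 4: leading byte 0xE2 = 11100010 → 3-byte char #2 = E2 A8 8E.
Offset 7: leading byte 0xF2 = 11110010 → 4-byte char #3 = F2 99 B8 A3.
Leading byte 0xF2 = 11110010 matches 11110xxx → 4-byte sequence.
Byte 1: 0xF2 = 11110010, payload 010 (3 bits).
Byte 2: 0x99 = 10011001 (10xxxxxx ✓), payload 011001.
Byte 3: 0xB8 = 10111000 (10xxxxxx ✓), payload 111000.
Byte 4: 0xA3 = 10100011 (10xxxxxx ✓), payload 100011.
Concatenate: 010011001111000100011 = 0x99E23 (21 bits → U+99E23).

U+99E23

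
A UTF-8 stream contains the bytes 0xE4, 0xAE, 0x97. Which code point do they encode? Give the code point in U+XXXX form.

Leading byte 0xE4 = 11100100 matches 1110xxxx → 3-byte sequence.
Byte 1: 0xE4 = 11100100, payload 0100 (4 bits).
Byte 2: 0xAE = 10101110 (10xxxxxx ✓), payload 101110.
Byte 3: 0x97 = 10010111 (10xxxxxx ✓), payload 010111.
Concatenate: 0100101110010111 = 0x4B97 (16 bits → U+4B97).

U+4B97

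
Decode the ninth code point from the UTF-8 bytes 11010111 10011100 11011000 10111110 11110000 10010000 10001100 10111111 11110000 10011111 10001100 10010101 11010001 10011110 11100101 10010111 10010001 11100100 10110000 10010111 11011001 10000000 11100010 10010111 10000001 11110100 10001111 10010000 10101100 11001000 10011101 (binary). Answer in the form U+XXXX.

Offset 0: leading byte 0xD7 = 11010111 → 2-byte char #1 = D7 9C.
Offset 2: leading byte 0xD8 = 11011000 → 2-byte char #2 = D8 BE.
Offset 4: leading byte 0xF0 = 11110000 → 4-byte char #3 = F0 90 8C BF.
Offset 8: leading byte 0xF0 = 11110000 → 4-byte char #4 = F0 9F 8C 95.
Offset 12: leading byte 0xD1 = 11010001 → 2-byte char #5 = D1 9E.
Offset 14: leading byte 0xE5 = 11100101 → 3-byte char #6 = E5 97 91.
Offset 17: leading byte 0xE4 = 11100100 → 3-byte char #7 = E4 B0 97.
Offset 20: leading byte 0xD9 = 11011001 → 2-byte char #8 = D9 80.
Offset 22: leading byte 0xE2 = 11100010 → 3-byte char #9 = E2 97 81.
Leading byte 0xE2 = 11100010 matches 1110xxxx → 3-byte sequence.
Byte 1: 0xE2 = 11100010, payload 0010 (4 bits).
Byte 2: 0x97 = 10010111 (10xxxxxx ✓), payload 010111.
Byte 3: 0x81 = 10000001 (10xxxxxx ✓), payload 000001.
Concatenate: 0010010111000001 = 0x25C1 (16 bits → U+25C1).

U+25C1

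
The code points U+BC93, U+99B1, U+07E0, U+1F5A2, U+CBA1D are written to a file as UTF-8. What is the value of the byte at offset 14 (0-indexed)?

U+BC93 → 3-byte form EB B2 93 at offsets 0–2.
U+99B1 → 3-byte form E9 A6 B1 at offsets 3–5.
U+07E0 → 2-byte form DF A0 at offsets 6–7.
U+1F5A2 → 4-byte form F0 9F 96 A2 at offsets 8–11.
U+CBA1D → 4-byte form F3 8B A8 9D at offsets 12–15.
Offset 14 falls in char 5's range; it's byte 3 of F3 8B A8 9D = 0xA8.

0xA8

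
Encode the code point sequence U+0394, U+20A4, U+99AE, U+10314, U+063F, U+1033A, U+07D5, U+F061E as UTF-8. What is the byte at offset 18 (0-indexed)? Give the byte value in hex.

U+0394 → 2-byte form CE 94 at offsets 0–1.
U+20A4 → 3-byte form E2 82 A4 at offsets 2–4.
U+99AE → 3-byte form E9 A6 AE at offsets 5–7.
U+10314 → 4-byte form F0 90 8C 94 at offsets 8–11.
U+063F → 2-byte form D8 BF at offsets 12–13.
U+1033A → 4-byte form F0 90 8C BA at offsets 14–17.
U+07D5 → 2-byte form DF 95 at offsets 18–19.
Offset 18 falls in char 7's range; it's byte 1 of DF 95 = 0xDF.

0xDF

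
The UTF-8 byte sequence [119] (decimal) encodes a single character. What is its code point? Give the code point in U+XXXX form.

U+0077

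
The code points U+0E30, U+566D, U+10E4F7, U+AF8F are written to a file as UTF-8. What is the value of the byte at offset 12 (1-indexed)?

1-indexed offset 12 is 0-indexed offset 11.
U+0E30 → 3-byte form E0 B8 B0 at offsets 0–2.
U+566D → 3-byte form E5 99 AD at offsets 3–5.
U+10E4F7 → 4-byte form F4 8E 93 B7 at offsets 6–9.
U+AF8F → 3-byte form EA BE 8F at offsets 10–12.
Offset 11 falls in char 4's range; it's byte 2 of EA BE 8F = 0xBE.

0xBE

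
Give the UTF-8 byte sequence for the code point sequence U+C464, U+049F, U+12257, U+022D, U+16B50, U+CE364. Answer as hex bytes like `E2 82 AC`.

U+C464: 3-byte form → EC 91 A4.
U+049F: 2-byte form → D2 9F.
U+12257: 4-byte form → F0 92 89 97.
U+022D: 2-byte form → C8 AD.
U+16B50: 4-byte form → F0 96 AD 90.
U+CE364: 4-byte form → F3 8E 8D A4.
Concatenated (19 bytes): EC 91 A4 D2 9F F0 92 89 97 C8 AD F0 96 AD 90 F3 8E 8D A4.

EC 91 A4 D2 9F F0 92 89 97 C8 AD F0 96 AD 90 F3 8E 8D A4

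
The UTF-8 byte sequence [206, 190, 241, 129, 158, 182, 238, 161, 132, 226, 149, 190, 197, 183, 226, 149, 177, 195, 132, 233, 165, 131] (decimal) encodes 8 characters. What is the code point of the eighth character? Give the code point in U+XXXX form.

Offset 0: leading byte 0xCE = 11001110 → 2-byte char #1 = CE BE.
Offset 2: leading byte 0xF1 = 11110001 → 4-byte char #2 = F1 81 9E B6.
Offset 6: leading byte 0xEE = 11101110 → 3-byte char #3 = EE A1 84.
Offset 9: leading byte 0xE2 = 11100010 → 3-byte char #4 = E2 95 BE.
Offset 12: leading byte 0xC5 = 11000101 → 2-byte char #5 = C5 B7.
Offset 14: leading byte 0xE2 = 11100010 → 3-byte char #6 = E2 95 B1.
Offset 17: leading byte 0xC3 = 11000011 → 2-byte char #7 = C3 84.
Offset 19: leading byte 0xE9 = 11101001 → 3-byte char #8 = E9 A5 83.
Leading byte 0xE9 = 11101001 matches 1110xxxx → 3-byte sequence.
Byte 1: 0xE9 = 11101001, payload 1001 (4 bits).
Byte 2: 0xA5 = 10100101 (10xxxxxx ✓), payload 100101.
Byte 3: 0x83 = 10000011 (10xxxxxx ✓), payload 000011.
Concatenate: 1001100101000011 = 0x9943 (16 bits → U+9943).

U+9943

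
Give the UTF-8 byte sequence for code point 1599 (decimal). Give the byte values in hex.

D8 BF

U+063F = 0x63F = 1599 decimal. In range U+0080–U+07FF → 2-byte form: 110xxxxx 10xxxxxx.
Binary (11 bits): 11000111111.
Split 5+6: 11000 | 111111.
Byte 1: 11011000 = 0xD8.
Byte 2: 10111111 = 0xBF.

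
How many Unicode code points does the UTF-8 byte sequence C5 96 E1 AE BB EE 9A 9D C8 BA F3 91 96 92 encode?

5

Byte at offset 0: 0xC5 = 11000101 → 2-byte char (#1). Advance 2.
Byte at offset 2: 0xE1 = 11100001 → 3-byte char (#2). Advance 3.
Byte at offset 5: 0xEE = 11101110 → 3-byte char (#3). Advance 3.
Byte at offset 8: 0xC8 = 11001000 → 2-byte char (#4). Advance 2.
Byte at offset 10: 0xF3 = 11110011 → 4-byte char (#5). Advance 4.
Reached end at offset 14 after 5 code points.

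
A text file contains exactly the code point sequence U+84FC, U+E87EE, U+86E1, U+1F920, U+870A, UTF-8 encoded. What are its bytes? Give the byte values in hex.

U+84FC: 3-byte form → E8 93 BC.
U+E87EE: 4-byte form → F3 A8 9F AE.
U+86E1: 3-byte form → E8 9B A1.
U+1F920: 4-byte form → F0 9F A4 A0.
U+870A: 3-byte form → E8 9C 8A.
Concatenated (17 bytes): E8 93 BC F3 A8 9F AE E8 9B A1 F0 9F A4 A0 E8 9C 8A.

E8 93 BC F3 A8 9F AE E8 9B A1 F0 9F A4 A0 E8 9C 8A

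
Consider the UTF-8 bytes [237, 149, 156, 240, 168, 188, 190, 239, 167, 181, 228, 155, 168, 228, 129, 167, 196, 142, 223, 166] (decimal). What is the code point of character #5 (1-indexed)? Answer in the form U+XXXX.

U+4067

Offset 0: leading byte 0xED = 11101101 → 3-byte char #1 = ED 95 9C.
Offset 3: leading byte 0xF0 = 11110000 → 4-byte char #2 = F0 A8 BC BE.
Offset 7: leading byte 0xEF = 11101111 → 3-byte char #3 = EF A7 B5.
Offset 10: leading byte 0xE4 = 11100100 → 3-byte char #4 = E4 9B A8.
Offset 13: leading byte 0xE4 = 11100100 → 3-byte char #5 = E4 81 A7.
Leading byte 0xE4 = 11100100 matches 1110xxxx → 3-byte sequence.
Byte 1: 0xE4 = 11100100, payload 0100 (4 bits).
Byte 2: 0x81 = 10000001 (10xxxxxx ✓), payload 000001.
Byte 3: 0xA7 = 10100111 (10xxxxxx ✓), payload 100111.
Concatenate: 0100000001100111 = 0x4067 (16 bits → U+4067).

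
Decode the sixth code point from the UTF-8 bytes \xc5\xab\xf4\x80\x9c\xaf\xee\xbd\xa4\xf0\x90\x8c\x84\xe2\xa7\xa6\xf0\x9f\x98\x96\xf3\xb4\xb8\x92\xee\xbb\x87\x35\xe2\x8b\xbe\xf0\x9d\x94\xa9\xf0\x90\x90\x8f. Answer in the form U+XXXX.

Offset 0: leading byte 0xC5 = 11000101 → 2-byte char #1 = C5 AB.
Offset 2: leading byte 0xF4 = 11110100 → 4-byte char #2 = F4 80 9C AF.
Offset 6: leading byte 0xEE = 11101110 → 3-byte char #3 = EE BD A4.
Offset 9: leading byte 0xF0 = 11110000 → 4-byte char #4 = F0 90 8C 84.
Offset 13: leading byte 0xE2 = 11100010 → 3-byte char #5 = E2 A7 A6.
Offset 16: leading byte 0xF0 = 11110000 → 4-byte char #6 = F0 9F 98 96.
Leading byte 0xF0 = 11110000 matches 11110xxx → 4-byte sequence.
Byte 1: 0xF0 = 11110000, payload 000 (3 bits).
Byte 2: 0x9F = 10011111 (10xxxxxx ✓), payload 011111.
Byte 3: 0x98 = 10011000 (10xxxxxx ✓), payload 011000.
Byte 4: 0x96 = 10010110 (10xxxxxx ✓), payload 010110.
Concatenate: 000011111011000010110 = 0x1F616 (21 bits → U+1F616).

U+1F616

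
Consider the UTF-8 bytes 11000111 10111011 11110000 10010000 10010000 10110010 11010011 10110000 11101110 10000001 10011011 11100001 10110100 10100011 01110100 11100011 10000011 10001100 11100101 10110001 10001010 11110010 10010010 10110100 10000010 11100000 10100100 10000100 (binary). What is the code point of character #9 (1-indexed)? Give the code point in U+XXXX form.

Offset 0: leading byte 0xC7 = 11000111 → 2-byte char #1 = C7 BB.
Offset 2: leading byte 0xF0 = 11110000 → 4-byte char #2 = F0 90 90 B2.
Offset 6: leading byte 0xD3 = 11010011 → 2-byte char #3 = D3 B0.
Offset 8: leading byte 0xEE = 11101110 → 3-byte char #4 = EE 81 9B.
Offset 11: leading byte 0xE1 = 11100001 → 3-byte char #5 = E1 B4 A3.
Offset 14: leading byte 0x74 = 01110100 → 1-byte char #6 = 74.
Offset 15: leading byte 0xE3 = 11100011 → 3-byte char #7 = E3 83 8C.
Offset 18: leading byte 0xE5 = 11100101 → 3-byte char #8 = E5 B1 8A.
Offset 21: leading byte 0xF2 = 11110010 → 4-byte char #9 = F2 92 B4 82.
Leading byte 0xF2 = 11110010 matches 11110xxx → 4-byte sequence.
Byte 1: 0xF2 = 11110010, payload 010 (3 bits).
Byte 2: 0x92 = 10010010 (10xxxxxx ✓), payload 010010.
Byte 3: 0xB4 = 10110100 (10xxxxxx ✓), payload 110100.
Byte 4: 0x82 = 10000010 (10xxxxxx ✓), payload 000010.
Concatenate: 010010010110100000010 = 0x92D02 (21 bits → U+92D02).

U+92D02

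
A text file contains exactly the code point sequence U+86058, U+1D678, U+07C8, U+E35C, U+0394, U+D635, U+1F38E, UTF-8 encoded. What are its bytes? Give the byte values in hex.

F2 86 81 98 F0 9D 99 B8 DF 88 EE 8D 9C CE 94 ED 98 B5 F0 9F 8E 8E

U+86058: 4-byte form → F2 86 81 98.
U+1D678: 4-byte form → F0 9D 99 B8.
U+07C8: 2-byte form → DF 88.
U+E35C: 3-byte form → EE 8D 9C.
U+0394: 2-byte form → CE 94.
U+D635: 3-byte form → ED 98 B5.
U+1F38E: 4-byte form → F0 9F 8E 8E.
Concatenated (22 bytes): F2 86 81 98 F0 9D 99 B8 DF 88 EE 8D 9C CE 94 ED 98 B5 F0 9F 8E 8E.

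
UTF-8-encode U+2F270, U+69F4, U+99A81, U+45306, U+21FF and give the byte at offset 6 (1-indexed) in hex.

0xA7

1-indexed offset 6 is 0-indexed offset 5.
U+2F270 → 4-byte form F0 AF 89 B0 at offsets 0–3.
U+69F4 → 3-byte form E6 A7 B4 at offsets 4–6.
Offset 5 falls in char 2's range; it's byte 2 of E6 A7 B4 = 0xA7.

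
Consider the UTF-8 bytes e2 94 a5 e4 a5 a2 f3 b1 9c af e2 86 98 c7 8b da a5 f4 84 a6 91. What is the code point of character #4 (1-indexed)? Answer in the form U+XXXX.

Offset 0: leading byte 0xE2 = 11100010 → 3-byte char #1 = E2 94 A5.
Offset 3: leading byte 0xE4 = 11100100 → 3-byte char #2 = E4 A5 A2.
Offset 6: leading byte 0xF3 = 11110011 → 4-byte char #3 = F3 B1 9C AF.
Offset 10: leading byte 0xE2 = 11100010 → 3-byte char #4 = E2 86 98.
Leading byte 0xE2 = 11100010 matches 1110xxxx → 3-byte sequence.
Byte 1: 0xE2 = 11100010, payload 0010 (4 bits).
Byte 2: 0x86 = 10000110 (10xxxxxx ✓), payload 000110.
Byte 3: 0x98 = 10011000 (10xxxxxx ✓), payload 011000.
Concatenate: 0010000110011000 = 0x2198 (16 bits → U+2198).

U+2198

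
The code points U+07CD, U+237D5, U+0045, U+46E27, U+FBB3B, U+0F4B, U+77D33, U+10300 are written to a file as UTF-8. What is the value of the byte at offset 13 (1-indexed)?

1-indexed offset 13 is 0-indexed offset 12.
U+07CD → 2-byte form DF 8D at offsets 0–1.
U+237D5 → 4-byte form F0 A3 9F 95 at offsets 2–5.
U+0045 → 1-byte form 45 at offsets 6–6.
U+46E27 → 4-byte form F1 86 B8 A7 at offsets 7–10.
U+FBB3B → 4-byte form F3 BB AC BB at offsets 11–14.
Offset 12 falls in char 5's range; it's byte 2 of F3 BB AC BB = 0xBB.

0xBB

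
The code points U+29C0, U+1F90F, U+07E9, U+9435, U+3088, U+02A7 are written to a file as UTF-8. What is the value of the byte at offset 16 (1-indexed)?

0xCA

1-indexed offset 16 is 0-indexed offset 15.
U+29C0 → 3-byte form E2 A7 80 at offsets 0–2.
U+1F90F → 4-byte form F0 9F A4 8F at offsets 3–6.
U+07E9 → 2-byte form DF A9 at offsets 7–8.
U+9435 → 3-byte form E9 90 B5 at offsets 9–11.
U+3088 → 3-byte form E3 82 88 at offsets 12–14.
U+02A7 → 2-byte form CA A7 at offsets 15–16.
Offset 15 falls in char 6's range; it's byte 1 of CA A7 = 0xCA.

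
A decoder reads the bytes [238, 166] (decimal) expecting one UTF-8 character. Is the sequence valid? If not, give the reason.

Leading byte 0xEE = 11101110 → 3-byte form, but only 2 bytes are present.

invalid (sequence truncated)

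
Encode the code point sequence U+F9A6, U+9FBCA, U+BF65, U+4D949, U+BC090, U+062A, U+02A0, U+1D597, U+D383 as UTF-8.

U+F9A6: 3-byte form → EF A6 A6.
U+9FBCA: 4-byte form → F2 9F AF 8A.
U+BF65: 3-byte form → EB BD A5.
U+4D949: 4-byte form → F1 8D A5 89.
U+BC090: 4-byte form → F2 BC 82 90.
U+062A: 2-byte form → D8 AA.
U+02A0: 2-byte form → CA A0.
U+1D597: 4-byte form → F0 9D 96 97.
U+D383: 3-byte form → ED 8E 83.
Concatenated (29 bytes): EF A6 A6 F2 9F AF 8A EB BD A5 F1 8D A5 89 F2 BC 82 90 D8 AA CA A0 F0 9D 96 97 ED 8E 83.

EF A6 A6 F2 9F AF 8A EB BD A5 F1 8D A5 89 F2 BC 82 90 D8 AA CA A0 F0 9D 96 97 ED 8E 83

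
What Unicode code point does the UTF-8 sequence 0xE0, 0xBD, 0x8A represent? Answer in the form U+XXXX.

U+0F4A

Leading byte 0xE0 = 11100000 matches 1110xxxx → 3-byte sequence.
Byte 1: 0xE0 = 11100000, payload 0000 (4 bits).
Byte 2: 0xBD = 10111101 (10xxxxxx ✓), payload 111101.
Byte 3: 0x8A = 10001010 (10xxxxxx ✓), payload 001010.
Concatenate: 0000111101001010 = 0xF4A (16 bits → U+0F4A).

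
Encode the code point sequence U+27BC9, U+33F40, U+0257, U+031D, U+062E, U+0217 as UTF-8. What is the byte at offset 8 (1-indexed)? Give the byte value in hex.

0x80

1-indexed offset 8 is 0-indexed offset 7.
U+27BC9 → 4-byte form F0 A7 AF 89 at offsets 0–3.
U+33F40 → 4-byte form F0 B3 BD 80 at offsets 4–7.
Offset 7 falls in char 2's range; it's byte 4 of F0 B3 BD 80 = 0x80.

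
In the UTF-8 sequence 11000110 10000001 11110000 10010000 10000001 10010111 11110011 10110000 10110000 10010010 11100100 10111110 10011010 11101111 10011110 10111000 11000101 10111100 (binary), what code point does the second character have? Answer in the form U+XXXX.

U+10057

Offset 0: leading byte 0xC6 = 11000110 → 2-byte char #1 = C6 81.
Offset 2: leading byte 0xF0 = 11110000 → 4-byte char #2 = F0 90 81 97.
Leading byte 0xF0 = 11110000 matches 11110xxx → 4-byte sequence.
Byte 1: 0xF0 = 11110000, payload 000 (3 bits).
Byte 2: 0x90 = 10010000 (10xxxxxx ✓), payload 010000.
Byte 3: 0x81 = 10000001 (10xxxxxx ✓), payload 000001.
Byte 4: 0x97 = 10010111 (10xxxxxx ✓), payload 010111.
Concatenate: 000010000000001010111 = 0x10057 (21 bits → U+10057).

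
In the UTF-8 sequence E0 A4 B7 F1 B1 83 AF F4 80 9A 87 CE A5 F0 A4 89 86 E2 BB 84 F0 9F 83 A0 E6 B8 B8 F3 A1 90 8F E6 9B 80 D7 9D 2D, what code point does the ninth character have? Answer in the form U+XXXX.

Offset 0: leading byte 0xE0 = 11100000 → 3-byte char #1 = E0 A4 B7.
Offset 3: leading byte 0xF1 = 11110001 → 4-byte char #2 = F1 B1 83 AF.
Offset 7: leading byte 0xF4 = 11110100 → 4-byte char #3 = F4 80 9A 87.
Offset 11: leading byte 0xCE = 11001110 → 2-byte char #4 = CE A5.
Offset 13: leading byte 0xF0 = 11110000 → 4-byte char #5 = F0 A4 89 86.
Offset 17: leading byte 0xE2 = 11100010 → 3-byte char #6 = E2 BB 84.
Offset 20: leading byte 0xF0 = 11110000 → 4-byte char #7 = F0 9F 83 A0.
Offset 24: leading byte 0xE6 = 11100110 → 3-byte char #8 = E6 B8 B8.
Offset 27: leading byte 0xF3 = 11110011 → 4-byte char #9 = F3 A1 90 8F.
Leading byte 0xF3 = 11110011 matches 11110xxx → 4-byte sequence.
Byte 1: 0xF3 = 11110011, payload 011 (3 bits).
Byte 2: 0xA1 = 10100001 (10xxxxxx ✓), payload 100001.
Byte 3: 0x90 = 10010000 (10xxxxxx ✓), payload 010000.
Byte 4: 0x8F = 10001111 (10xxxxxx ✓), payload 001111.
Concatenate: 011100001010000001111 = 0xE140F (21 bits → U+E140F).

U+E140F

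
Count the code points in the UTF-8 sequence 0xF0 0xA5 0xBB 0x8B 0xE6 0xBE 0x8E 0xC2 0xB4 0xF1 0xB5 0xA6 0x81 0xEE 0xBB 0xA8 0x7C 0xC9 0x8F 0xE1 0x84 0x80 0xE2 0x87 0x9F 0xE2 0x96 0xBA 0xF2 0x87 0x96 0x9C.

Byte at offset 0: 0xF0 = 11110000 → 4-byte char (#1). Advance 4.
Byte at offset 4: 0xE6 = 11100110 → 3-byte char (#2). Advance 3.
Byte at offset 7: 0xC2 = 11000010 → 2-byte char (#3). Advance 2.
Byte at offset 9: 0xF1 = 11110001 → 4-byte char (#4). Advance 4.
Byte at offset 13: 0xEE = 11101110 → 3-byte char (#5). Advance 3.
Byte at offset 16: 0x7C = 01111100 → 1-byte char (#6). Advance 1.
Byte at offset 17: 0xC9 = 11001001 → 2-byte char (#7). Advance 2.
Byte at offset 19: 0xE1 = 11100001 → 3-byte char (#8). Advance 3.
Byte at offset 22: 0xE2 = 11100010 → 3-byte char (#9). Advance 3.
Byte at offset 25: 0xE2 = 11100010 → 3-byte char (#10). Advance 3.
Byte at offset 28: 0xF2 = 11110010 → 4-byte char (#11). Advance 4.
Reached end at offset 32 after 11 code points.

11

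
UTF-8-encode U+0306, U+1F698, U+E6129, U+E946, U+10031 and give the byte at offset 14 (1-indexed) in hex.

0xF0

1-indexed offset 14 is 0-indexed offset 13.
U+0306 → 2-byte form CC 86 at offsets 0–1.
U+1F698 → 4-byte form F0 9F 9A 98 at offsets 2–5.
U+E6129 → 4-byte form F3 A6 84 A9 at offsets 6–9.
U+E946 → 3-byte form EE A5 86 at offsets 10–12.
U+10031 → 4-byte form F0 90 80 B1 at offsets 13–16.
Offset 13 falls in char 5's range; it's byte 1 of F0 90 80 B1 = 0xF0.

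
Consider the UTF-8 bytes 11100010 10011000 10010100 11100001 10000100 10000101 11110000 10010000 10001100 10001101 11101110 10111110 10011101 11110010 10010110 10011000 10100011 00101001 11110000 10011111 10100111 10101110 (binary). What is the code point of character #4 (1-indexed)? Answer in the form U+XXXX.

Offset 0: leading byte 0xE2 = 11100010 → 3-byte char #1 = E2 98 94.
Offset 3: leading byte 0xE1 = 11100001 → 3-byte char #2 = E1 84 85.
Offset 6: leading byte 0xF0 = 11110000 → 4-byte char #3 = F0 90 8C 8D.
Offset 10: leading byte 0xEE = 11101110 → 3-byte char #4 = EE BE 9D.
Leading byte 0xEE = 11101110 matches 1110xxxx → 3-byte sequence.
Byte 1: 0xEE = 11101110, payload 1110 (4 bits).
Byte 2: 0xBE = 10111110 (10xxxxxx ✓), payload 111110.
Byte 3: 0x9D = 10011101 (10xxxxxx ✓), payload 011101.
Concatenate: 1110111110011101 = 0xEF9D (16 bits → U+EF9D).

U+EF9D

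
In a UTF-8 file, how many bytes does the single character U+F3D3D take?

4

U+F3D3D = 0xF3D3D. UTF-8 uses 1 byte below 0x80, 2 below 0x800, 3 below 0x10000, 4 up to 0x10FFFF. 0xF3D3D is in U+10000–U+10FFFF → 4 bytes.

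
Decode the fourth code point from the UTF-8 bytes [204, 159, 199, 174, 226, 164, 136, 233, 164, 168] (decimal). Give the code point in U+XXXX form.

Offset 0: leading byte 0xCC = 11001100 → 2-byte char #1 = CC 9F.
Offset 2: leading byte 0xC7 = 11000111 → 2-byte char #2 = C7 AE.
Offset 4: leading byte 0xE2 = 11100010 → 3-byte char #3 = E2 A4 88.
Offset 7: leading byte 0xE9 = 11101001 → 3-byte char #4 = E9 A4 A8.
Leading byte 0xE9 = 11101001 matches 1110xxxx → 3-byte sequence.
Byte 1: 0xE9 = 11101001, payload 1001 (4 bits).
Byte 2: 0xA4 = 10100100 (10xxxxxx ✓), payload 100100.
Byte 3: 0xA8 = 10101000 (10xxxxxx ✓), payload 101000.
Concatenate: 1001100100101000 = 0x9928 (16 bits → U+9928).

U+9928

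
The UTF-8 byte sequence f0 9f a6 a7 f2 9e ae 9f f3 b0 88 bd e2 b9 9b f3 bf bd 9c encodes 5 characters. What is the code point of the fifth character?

Offset 0: leading byte 0xF0 = 11110000 → 4-byte char #1 = F0 9F A6 A7.
Offset 4: leading byte 0xF2 = 11110010 → 4-byte char #2 = F2 9E AE 9F.
Offset 8: leading byte 0xF3 = 11110011 → 4-byte char #3 = F3 B0 88 BD.
Offset 12: leading byte 0xE2 = 11100010 → 3-byte char #4 = E2 B9 9B.
Offset 15: leading byte 0xF3 = 11110011 → 4-byte char #5 = F3 BF BD 9C.
Leading byte 0xF3 = 11110011 matches 11110xxx → 4-byte sequence.
Byte 1: 0xF3 = 11110011, payload 011 (3 bits).
Byte 2: 0xBF = 10111111 (10xxxxxx ✓), payload 111111.
Byte 3: 0xBD = 10111101 (10xxxxxx ✓), payload 111101.
Byte 4: 0x9C = 10011100 (10xxxxxx ✓), payload 011100.
Concatenate: 011111111111101011100 = 0xFFF5C (21 bits → U+FFF5C).

U+FFF5C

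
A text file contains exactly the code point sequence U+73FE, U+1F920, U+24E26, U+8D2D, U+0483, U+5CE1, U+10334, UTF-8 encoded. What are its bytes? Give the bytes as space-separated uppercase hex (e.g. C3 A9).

E7 8F BE F0 9F A4 A0 F0 A4 B8 A6 E8 B4 AD D2 83 E5 B3 A1 F0 90 8C B4

U+73FE: 3-byte form → E7 8F BE.
U+1F920: 4-byte form → F0 9F A4 A0.
U+24E26: 4-byte form → F0 A4 B8 A6.
U+8D2D: 3-byte form → E8 B4 AD.
U+0483: 2-byte form → D2 83.
U+5CE1: 3-byte form → E5 B3 A1.
U+10334: 4-byte form → F0 90 8C B4.
Concatenated (23 bytes): E7 8F BE F0 9F A4 A0 F0 A4 B8 A6 E8 B4 AD D2 83 E5 B3 A1 F0 90 8C B4.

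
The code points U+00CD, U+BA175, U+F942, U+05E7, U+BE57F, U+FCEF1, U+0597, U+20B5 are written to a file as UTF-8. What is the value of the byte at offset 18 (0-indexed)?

U+00CD → 2-byte form C3 8D at offsets 0–1.
U+BA175 → 4-byte form F2 BA 85 B5 at offsets 2–5.
U+F942 → 3-byte form EF A5 82 at offsets 6–8.
U+05E7 → 2-byte form D7 A7 at offsets 9–10.
U+BE57F → 4-byte form F2 BE 95 BF at offsets 11–14.
U+FCEF1 → 4-byte form F3 BC BB B1 at offsets 15–18.
Offset 18 falls in char 6's range; it's byte 4 of F3 BC BB B1 = 0xB1.

0xB1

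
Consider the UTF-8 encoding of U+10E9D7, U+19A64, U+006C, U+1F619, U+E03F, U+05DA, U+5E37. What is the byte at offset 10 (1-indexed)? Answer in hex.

1-indexed offset 10 is 0-indexed offset 9.
U+10E9D7 → 4-byte form F4 8E A7 97 at offsets 0–3.
U+19A64 → 4-byte form F0 99 A9 A4 at offsets 4–7.
U+006C → 1-byte form 6C at offsets 8–8.
U+1F619 → 4-byte form F0 9F 98 99 at offsets 9–12.
Offset 9 falls in char 4's range; it's byte 1 of F0 9F 98 99 = 0xF0.

0xF0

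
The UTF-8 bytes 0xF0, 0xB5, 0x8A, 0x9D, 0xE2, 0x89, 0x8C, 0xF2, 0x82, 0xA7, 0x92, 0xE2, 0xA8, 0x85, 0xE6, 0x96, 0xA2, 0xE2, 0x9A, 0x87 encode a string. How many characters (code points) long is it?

6

Byte at offset 0: 0xF0 = 11110000 → 4-byte char (#1). Advance 4.
Byte at offset 4: 0xE2 = 11100010 → 3-byte char (#2). Advance 3.
Byte at offset 7: 0xF2 = 11110010 → 4-byte char (#3). Advance 4.
Byte at offset 11: 0xE2 = 11100010 → 3-byte char (#4). Advance 3.
Byte at offset 14: 0xE6 = 11100110 → 3-byte char (#5). Advance 3.
Byte at offset 17: 0xE2 = 11100010 → 3-byte char (#6). Advance 3.
Reached end at offset 20 after 6 code points.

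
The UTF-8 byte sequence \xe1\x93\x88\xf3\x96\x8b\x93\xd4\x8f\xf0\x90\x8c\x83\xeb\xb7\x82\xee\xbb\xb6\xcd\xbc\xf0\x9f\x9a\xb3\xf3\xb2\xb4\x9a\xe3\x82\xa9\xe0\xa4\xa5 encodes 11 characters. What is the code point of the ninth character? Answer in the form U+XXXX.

Offset 0: leading byte 0xE1 = 11100001 → 3-byte char #1 = E1 93 88.
Offset 3: leading byte 0xF3 = 11110011 → 4-byte char #2 = F3 96 8B 93.
Offset 7: leading byte 0xD4 = 11010100 → 2-byte char #3 = D4 8F.
Offset 9: leading byte 0xF0 = 11110000 → 4-byte char #4 = F0 90 8C 83.
Offset 13: leading byte 0xEB = 11101011 → 3-byte char #5 = EB B7 82.
Offset 16: leading byte 0xEE = 11101110 → 3-byte char #6 = EE BB B6.
Offset 19: leading byte 0xCD = 11001101 → 2-byte char #7 = CD BC.
Offset 21: leading byte 0xF0 = 11110000 → 4-byte char #8 = F0 9F 9A B3.
Offset 25: leading byte 0xF3 = 11110011 → 4-byte char #9 = F3 B2 B4 9A.
Leading byte 0xF3 = 11110011 matches 11110xxx → 4-byte sequence.
Byte 1: 0xF3 = 11110011, payload 011 (3 bits).
Byte 2: 0xB2 = 10110010 (10xxxxxx ✓), payload 110010.
Byte 3: 0xB4 = 10110100 (10xxxxxx ✓), payload 110100.
Byte 4: 0x9A = 10011010 (10xxxxxx ✓), payload 011010.
Concatenate: 011110010110100011010 = 0xF2D1A (21 bits → U+F2D1A).

U+F2D1A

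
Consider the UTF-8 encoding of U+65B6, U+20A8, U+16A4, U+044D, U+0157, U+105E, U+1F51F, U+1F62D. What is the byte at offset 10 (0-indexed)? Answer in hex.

U+65B6 → 3-byte form E6 96 B6 at offsets 0–2.
U+20A8 → 3-byte form E2 82 A8 at offsets 3–5.
U+16A4 → 3-byte form E1 9A A4 at offsets 6–8.
U+044D → 2-byte form D1 8D at offsets 9–10.
Offset 10 falls in char 4's range; it's byte 2 of D1 8D = 0x8D.

0x8D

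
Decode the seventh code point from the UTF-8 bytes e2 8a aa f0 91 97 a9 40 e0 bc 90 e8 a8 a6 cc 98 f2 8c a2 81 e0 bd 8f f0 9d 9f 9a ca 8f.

Offset 0: leading byte 0xE2 = 11100010 → 3-byte char #1 = E2 8A AA.
Offset 3: leading byte 0xF0 = 11110000 → 4-byte char #2 = F0 91 97 A9.
Offset 7: leading byte 0x40 = 01000000 → 1-byte char #3 = 40.
Offset 8: leading byte 0xE0 = 11100000 → 3-byte char #4 = E0 BC 90.
Offset 11: leading byte 0xE8 = 11101000 → 3-byte char #5 = E8 A8 A6.
Offset 14: leading byte 0xCC = 11001100 → 2-byte char #6 = CC 98.
Offset 16: leading byte 0xF2 = 11110010 → 4-byte char #7 = F2 8C A2 81.
Leading byte 0xF2 = 11110010 matches 11110xxx → 4-byte sequence.
Byte 1: 0xF2 = 11110010, payload 010 (3 bits).
Byte 2: 0x8C = 10001100 (10xxxxxx ✓), payload 001100.
Byte 3: 0xA2 = 10100010 (10xxxxxx ✓), payload 100010.
Byte 4: 0x81 = 10000001 (10xxxxxx ✓), payload 000001.
Concatenate: 010001100100010000001 = 0x8C881 (21 bits → U+8C881).

U+8C881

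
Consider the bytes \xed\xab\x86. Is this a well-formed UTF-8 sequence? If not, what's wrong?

invalid (encodes a surrogate (U+D800–U+DFFF))

Structurally a 3-byte sequence; payload = 0xDAC6.
But 0xDAC6 is in U+D800–U+DFFF, the surrogate range. Surrogates are not Unicode scalar values and are forbidden in UTF-8.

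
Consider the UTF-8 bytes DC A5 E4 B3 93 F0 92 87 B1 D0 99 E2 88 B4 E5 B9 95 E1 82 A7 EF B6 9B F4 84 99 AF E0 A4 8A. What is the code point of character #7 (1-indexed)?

Offset 0: leading byte 0xDC = 11011100 → 2-byte char #1 = DC A5.
Offset 2: leading byte 0xE4 = 11100100 → 3-byte char #2 = E4 B3 93.
Offset 5: leading byte 0xF0 = 11110000 → 4-byte char #3 = F0 92 87 B1.
Offset 9: leading byte 0xD0 = 11010000 → 2-byte char #4 = D0 99.
Offset 11: leading byte 0xE2 = 11100010 → 3-byte char #5 = E2 88 B4.
Offset 14: leading byte 0xE5 = 11100101 → 3-byte char #6 = E5 B9 95.
Offset 17: leading byte 0xE1 = 11100001 → 3-byte char #7 = E1 82 A7.
Leading byte 0xE1 = 11100001 matches 1110xxxx → 3-byte sequence.
Byte 1: 0xE1 = 11100001, payload 0001 (4 bits).
Byte 2: 0x82 = 10000010 (10xxxxxx ✓), payload 000010.
Byte 3: 0xA7 = 10100111 (10xxxxxx ✓), payload 100111.
Concatenate: 0001000010100111 = 0x10A7 (16 bits → U+10A7).

U+10A7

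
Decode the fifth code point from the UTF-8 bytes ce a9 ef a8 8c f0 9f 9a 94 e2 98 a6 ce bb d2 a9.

U+03BB

Offset 0: leading byte 0xCE = 11001110 → 2-byte char #1 = CE A9.
Offset 2: leading byte 0xEF = 11101111 → 3-byte char #2 = EF A8 8C.
Offset 5: leading byte 0xF0 = 11110000 → 4-byte char #3 = F0 9F 9A 94.
Offset 9: leading byte 0xE2 = 11100010 → 3-byte char #4 = E2 98 A6.
Offset 12: leading byte 0xCE = 11001110 → 2-byte char #5 = CE BB.
Leading byte 0xCE = 11001110 matches 110xxxxx → 2-byte sequence.
Byte 1: 0xCE = 11001110, payload 01110 (5 bits).
Byte 2: 0xBB = 10111011 (10xxxxxx ✓), payload 111011.
Concatenate: 01110111011 = 0x3BB (11 bits → U+03BB).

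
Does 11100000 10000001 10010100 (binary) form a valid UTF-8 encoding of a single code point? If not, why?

Leading byte 0xE0 = 11100000 → 3-byte form.
Continuation bytes all match 10xxxxxx. Payload decodes to 0x54.
But 0x54 < 0x800, the minimum for a 3-byte sequence — this is an overlong encoding.

invalid (overlong encoding)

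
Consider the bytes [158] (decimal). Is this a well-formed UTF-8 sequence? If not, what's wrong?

invalid (continuation byte with no leading byte)

Byte 0x9E = 10011110 has the form 10xxxxxx — a continuation byte — but there is no preceding leading byte.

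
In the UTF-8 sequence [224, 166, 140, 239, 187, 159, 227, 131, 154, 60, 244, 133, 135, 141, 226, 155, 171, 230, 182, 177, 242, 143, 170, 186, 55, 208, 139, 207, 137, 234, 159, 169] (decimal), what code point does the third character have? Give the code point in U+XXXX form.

Offset 0: leading byte 0xE0 = 11100000 → 3-byte char #1 = E0 A6 8C.
Offset 3: leading byte 0xEF = 11101111 → 3-byte char #2 = EF BB 9F.
Offset 6: leading byte 0xE3 = 11100011 → 3-byte char #3 = E3 83 9A.
Leading byte 0xE3 = 11100011 matches 1110xxxx → 3-byte sequence.
Byte 1: 0xE3 = 11100011, payload 0011 (4 bits).
Byte 2: 0x83 = 10000011 (10xxxxxx ✓), payload 000011.
Byte 3: 0x9A = 10011010 (10xxxxxx ✓), payload 011010.
Concatenate: 0011000011011010 = 0x30DA (16 bits → U+30DA).

U+30DA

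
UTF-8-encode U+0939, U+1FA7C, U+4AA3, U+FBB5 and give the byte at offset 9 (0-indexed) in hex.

0xA3

U+0939 → 3-byte form E0 A4 B9 at offsets 0–2.
U+1FA7C → 4-byte form F0 9F A9 BC at offsets 3–6.
U+4AA3 → 3-byte form E4 AA A3 at offsets 7–9.
Offset 9 falls in char 3's range; it's byte 3 of E4 AA A3 = 0xA3.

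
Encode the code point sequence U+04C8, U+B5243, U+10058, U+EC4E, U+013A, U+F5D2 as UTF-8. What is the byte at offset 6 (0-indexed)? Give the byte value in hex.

U+04C8 → 2-byte form D3 88 at offsets 0–1.
U+B5243 → 4-byte form F2 B5 89 83 at offsets 2–5.
U+10058 → 4-byte form F0 90 81 98 at offsets 6–9.
Offset 6 falls in char 3's range; it's byte 1 of F0 90 81 98 = 0xF0.

0xF0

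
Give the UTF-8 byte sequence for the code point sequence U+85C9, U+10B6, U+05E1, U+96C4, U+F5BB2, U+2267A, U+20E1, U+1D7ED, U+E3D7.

U+85C9: 3-byte form → E8 97 89.
U+10B6: 3-byte form → E1 82 B6.
U+05E1: 2-byte form → D7 A1.
U+96C4: 3-byte form → E9 9B 84.
U+F5BB2: 4-byte form → F3 B5 AE B2.
U+2267A: 4-byte form → F0 A2 99 BA.
U+20E1: 3-byte form → E2 83 A1.
U+1D7ED: 4-byte form → F0 9D 9F AD.
U+E3D7: 3-byte form → EE 8F 97.
Concatenated (29 bytes): E8 97 89 E1 82 B6 D7 A1 E9 9B 84 F3 B5 AE B2 F0 A2 99 BA E2 83 A1 F0 9D 9F AD EE 8F 97.

E8 97 89 E1 82 B6 D7 A1 E9 9B 84 F3 B5 AE B2 F0 A2 99 BA E2 83 A1 F0 9D 9F AD EE 8F 97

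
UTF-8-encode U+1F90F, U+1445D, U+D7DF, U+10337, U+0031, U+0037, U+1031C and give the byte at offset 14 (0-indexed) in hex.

0xB7

U+1F90F → 4-byte form F0 9F A4 8F at offsets 0–3.
U+1445D → 4-byte form F0 94 91 9D at offsets 4–7.
U+D7DF → 3-byte form ED 9F 9F at offsets 8–10.
U+10337 → 4-byte form F0 90 8C B7 at offsets 11–14.
Offset 14 falls in char 4's range; it's byte 4 of F0 90 8C B7 = 0xB7.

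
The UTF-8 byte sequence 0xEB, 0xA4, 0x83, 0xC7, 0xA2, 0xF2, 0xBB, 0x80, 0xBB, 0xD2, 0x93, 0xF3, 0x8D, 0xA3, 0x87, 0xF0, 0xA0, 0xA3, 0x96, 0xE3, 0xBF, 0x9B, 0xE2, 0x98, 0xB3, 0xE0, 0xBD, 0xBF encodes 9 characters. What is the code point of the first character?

U+B903

Offset 0: leading byte 0xEB = 11101011 → 3-byte char #1 = EB A4 83.
Leading byte 0xEB = 11101011 matches 1110xxxx → 3-byte sequence.
Byte 1: 0xEB = 11101011, payload 1011 (4 bits).
Byte 2: 0xA4 = 10100100 (10xxxxxx ✓), payload 100100.
Byte 3: 0x83 = 10000011 (10xxxxxx ✓), payload 000011.
Concatenate: 1011100100000011 = 0xB903 (16 bits → U+B903).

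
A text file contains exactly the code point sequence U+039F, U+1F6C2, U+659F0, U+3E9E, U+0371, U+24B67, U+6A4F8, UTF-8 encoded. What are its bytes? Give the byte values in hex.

CE 9F F0 9F 9B 82 F1 A5 A7 B0 E3 BA 9E CD B1 F0 A4 AD A7 F1 AA 93 B8

U+039F: 2-byte form → CE 9F.
U+1F6C2: 4-byte form → F0 9F 9B 82.
U+659F0: 4-byte form → F1 A5 A7 B0.
U+3E9E: 3-byte form → E3 BA 9E.
U+0371: 2-byte form → CD B1.
U+24B67: 4-byte form → F0 A4 AD A7.
U+6A4F8: 4-byte form → F1 AA 93 B8.
Concatenated (23 bytes): CE 9F F0 9F 9B 82 F1 A5 A7 B0 E3 BA 9E CD B1 F0 A4 AD A7 F1 AA 93 B8.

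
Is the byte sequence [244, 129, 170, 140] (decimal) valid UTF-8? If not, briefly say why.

valid

Leading byte 0xF4 = 11110100 → 4-byte form.
Continuation bytes 0x81=10000001, 0xAA=10101010, 0x8C=10001100 all match 10xxxxxx.
Decoded value 0x101A8C is ≥ 0x10000 (shortest form) and not a surrogate.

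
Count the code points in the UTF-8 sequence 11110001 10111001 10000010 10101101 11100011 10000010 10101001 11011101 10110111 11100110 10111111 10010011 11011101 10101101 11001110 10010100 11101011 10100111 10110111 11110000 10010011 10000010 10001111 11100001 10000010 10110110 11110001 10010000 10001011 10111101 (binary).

10

Byte at offset 0: 0xF1 = 11110001 → 4-byte char (#1). Advance 4.
Byte at offset 4: 0xE3 = 11100011 → 3-byte char (#2). Advance 3.
Byte at offset 7: 0xDD = 11011101 → 2-byte char (#3). Advance 2.
Byte at offset 9: 0xE6 = 11100110 → 3-byte char (#4). Advance 3.
Byte at offset 12: 0xDD = 11011101 → 2-byte char (#5). Advance 2.
Byte at offset 14: 0xCE = 11001110 → 2-byte char (#6). Advance 2.
Byte at offset 16: 0xEB = 11101011 → 3-byte char (#7). Advance 3.
Byte at offset 19: 0xF0 = 11110000 → 4-byte char (#8). Advance 4.
Byte at offset 23: 0xE1 = 11100001 → 3-byte char (#9). Advance 3.
Byte at offset 26: 0xF1 = 11110001 → 4-byte char (#10). Advance 4.
Reached end at offset 30 after 10 code points.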